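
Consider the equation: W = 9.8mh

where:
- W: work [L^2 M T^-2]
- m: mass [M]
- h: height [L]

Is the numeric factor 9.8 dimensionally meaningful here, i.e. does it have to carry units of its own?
Yes

W has dimensions [L^2 M T^-2], while mh alone has dimensions [L M]. For the equation to balance, the factor 9.8 must carry dimensions [L T^-2] — it is a dimensional constant (a numerical value of a physical quantity with its units suppressed), not a pure number.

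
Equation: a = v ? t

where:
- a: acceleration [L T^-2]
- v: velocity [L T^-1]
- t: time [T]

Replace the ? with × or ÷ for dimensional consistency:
division (÷): a = v ÷ t

a [L T^-2]; v [L T^-1]; t [T].
v × t → [L] ✗
v ÷ t → [L T^-2] ✓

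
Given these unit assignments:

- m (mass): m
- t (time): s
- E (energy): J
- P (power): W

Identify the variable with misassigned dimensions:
m

The variable m (mass) should have units kg, not m.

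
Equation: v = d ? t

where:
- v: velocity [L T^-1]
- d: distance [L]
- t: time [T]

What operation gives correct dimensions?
division (÷): v = d ÷ t

v [L T^-1]; d [L]; t [T].
d × t → [L T] ✗
d ÷ t → [L T^-1] ✓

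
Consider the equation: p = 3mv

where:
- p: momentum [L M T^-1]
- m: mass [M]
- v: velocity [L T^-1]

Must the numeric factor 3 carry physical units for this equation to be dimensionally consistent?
No

p has dimensions [L M T^-1] and mv already has dimensions [L M T^-1], so the equation balances without 3 contributing any dimensions. 3 is a pure (dimensionless) number; changing or removing it would not affect dimensional consistency.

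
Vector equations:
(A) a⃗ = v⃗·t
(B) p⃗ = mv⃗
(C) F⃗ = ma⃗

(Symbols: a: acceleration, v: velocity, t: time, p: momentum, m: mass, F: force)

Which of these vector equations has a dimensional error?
(A) a⃗ = v⃗·t

(A) a⃗ = v⃗·t: LHS [L T^-2], RHS [L] ✗ — acceleration is velocity per time; should be v⃗/t
(B) p⃗ = mv⃗: LHS [L M T^-1], RHS [L M T^-1] ✓ — mass (scalar) times velocity (vector)
(C) F⃗ = ma⃗: LHS [L M T^-2], RHS [L M T^-2] ✓ — Force and acceleration are vectors, mass is a scalar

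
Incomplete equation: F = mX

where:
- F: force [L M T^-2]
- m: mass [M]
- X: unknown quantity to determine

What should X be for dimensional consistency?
X = a (acceleration), dimensions [L T^-2]

F has dimensions [L M T^-2]; the rest of the RHS (m) has dimensions [M].
So X must have dimensions [L T^-2] — X = a (acceleration).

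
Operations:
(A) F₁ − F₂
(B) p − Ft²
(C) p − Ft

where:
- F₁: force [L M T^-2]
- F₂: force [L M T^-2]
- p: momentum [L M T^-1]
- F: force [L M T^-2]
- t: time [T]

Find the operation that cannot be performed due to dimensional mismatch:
(B) p − Ft²

(A) F₁ − F₂: F₁ [L M T^-2] and F₂ [L M T^-2] — same dimensions ✓
(B) p − Ft²: p [L M T^-1] and Ft² [L M] — different dimensions cannot be added/subtracted ✗
(C) p − Ft: p [L M T^-1] and Ft [L M T^-1] — same dimensions ✓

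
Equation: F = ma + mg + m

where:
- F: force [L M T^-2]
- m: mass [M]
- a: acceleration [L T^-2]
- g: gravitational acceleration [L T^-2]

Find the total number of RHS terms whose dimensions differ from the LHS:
1

LHS F: [L M T^-2]
- ma: [L M T^-2] ✓
- mg: [L M T^-2] ✓
- m: [M] ✗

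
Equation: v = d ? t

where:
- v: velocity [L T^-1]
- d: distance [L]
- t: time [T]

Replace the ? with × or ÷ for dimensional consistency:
division (÷): v = d ÷ t

v [L T^-1]; d [L]; t [T].
d × t → [L T] ✗
d ÷ t → [L T^-1] ✓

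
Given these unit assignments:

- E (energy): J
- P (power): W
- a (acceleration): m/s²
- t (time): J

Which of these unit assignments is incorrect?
t

The variable t (time) should have units s, not J.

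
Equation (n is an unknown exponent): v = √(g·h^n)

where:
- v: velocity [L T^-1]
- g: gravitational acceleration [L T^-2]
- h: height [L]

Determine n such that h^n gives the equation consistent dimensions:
n = 1

v has dimensions [L T^-1]; h has dimensions [L].
With n = 1: √(g·h^1) has dimensions [L T^-1], matching the LHS ✓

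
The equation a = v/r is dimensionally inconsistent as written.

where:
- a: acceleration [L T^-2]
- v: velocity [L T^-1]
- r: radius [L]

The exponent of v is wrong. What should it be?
The exponent of v should be 2: a = v^2/r

The LHS a has dimensions [L T^-2]; v has dimensions [L T^-1].
As written, the RHS v/r (exponent 1 on v) has dimensions [T^-1], which does not match.
With exponent 2, the RHS v^2/r has dimensions [L T^-2], matching the LHS.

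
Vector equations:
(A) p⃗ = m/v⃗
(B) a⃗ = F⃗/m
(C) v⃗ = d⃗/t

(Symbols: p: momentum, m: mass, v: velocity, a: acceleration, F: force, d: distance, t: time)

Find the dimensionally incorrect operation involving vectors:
(A) p⃗ = m/v⃗

(A) p⃗ = m/v⃗: LHS [L M T^-1], RHS [L^-1 M T] ✗ — momentum is mass times velocity; should be mv⃗ (and division by a vector is undefined)
(B) a⃗ = F⃗/m: LHS [L T^-2], RHS [L T^-2] ✓ — force (vector) divided by mass (scalar)
(C) v⃗ = d⃗/t: LHS [L T^-1], RHS [L T^-1] ✓ — displacement (vector) divided by time (scalar)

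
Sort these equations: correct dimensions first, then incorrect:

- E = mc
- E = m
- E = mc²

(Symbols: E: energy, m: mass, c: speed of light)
Dimensionally correct: E = mc²
Dimensionally incorrect: E = mc, E = m
Ordered (correct first, then incorrect): E = mc², E = mc, E = m

- E = mc: LHS [L^2 M T^-2], RHS [L M T^-1] → incorrect ✗
- E = m: LHS [L^2 M T^-2], RHS [M] → incorrect ✗
- E = mc²: LHS [L^2 M T^-2], RHS [L^2 M T^-2] → correct ✓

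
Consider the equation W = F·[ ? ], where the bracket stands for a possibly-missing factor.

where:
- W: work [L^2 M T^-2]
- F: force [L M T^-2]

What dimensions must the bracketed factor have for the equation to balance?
[L] — length (e.g. a distance d)

W has dimensions [L^2 M T^-2]; F has dimensions [L M T^-2].
The bracketed factor must supply [L^2 M T^-2] / [L M T^-2] = [L].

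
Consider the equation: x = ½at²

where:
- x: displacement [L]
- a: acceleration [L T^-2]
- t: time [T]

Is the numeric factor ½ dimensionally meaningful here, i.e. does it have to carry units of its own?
No

x has dimensions [L] and at² already has dimensions [L], so the equation balances without ½ contributing any dimensions. ½ is a pure (dimensionless) number; changing or removing it would not affect dimensional consistency.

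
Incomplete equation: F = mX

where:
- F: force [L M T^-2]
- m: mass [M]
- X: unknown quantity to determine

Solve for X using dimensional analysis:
X = a (acceleration), dimensions [L T^-2]

F has dimensions [L M T^-2]; the rest of the RHS (m) has dimensions [M].
So X must have dimensions [L T^-2] — X = a (acceleration).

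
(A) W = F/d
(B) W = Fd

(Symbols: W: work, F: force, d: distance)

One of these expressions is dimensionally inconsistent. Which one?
(A)

(A) W = F/d: LHS [L^2 M T^-2], RHS [M T^-2] ✗
(B) W = Fd: LHS [L^2 M T^-2], RHS [L^2 M T^-2] ✓

Expression (A) W = F/d is dimensionally incorrect.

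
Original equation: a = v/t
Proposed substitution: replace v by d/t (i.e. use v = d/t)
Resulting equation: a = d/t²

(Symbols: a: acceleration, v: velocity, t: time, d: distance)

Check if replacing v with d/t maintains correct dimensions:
Yes

[v] = [L T^-1] and [d/t] = [L T^-1]. These match, so the substitution replaces a quantity by one of the same dimensions and the result a = d/t² has LHS [L T^-2] vs RHS [L T^-2] — still consistent.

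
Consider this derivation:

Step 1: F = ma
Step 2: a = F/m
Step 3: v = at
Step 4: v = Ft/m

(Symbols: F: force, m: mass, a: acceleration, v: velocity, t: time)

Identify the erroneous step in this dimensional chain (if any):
No step introduces an error — all steps are dimensionally consistent.

Step 1: F = ma → LHS [L M T^-2], RHS [L M T^-2] ✓
Step 2: a = F/m → LHS [L T^-2], RHS [L T^-2] ✓
Step 3: v = at → LHS [L T^-1], RHS [L T^-1] ✓
Step 4: v = Ft/m → LHS [L T^-1], RHS [L T^-1] ✓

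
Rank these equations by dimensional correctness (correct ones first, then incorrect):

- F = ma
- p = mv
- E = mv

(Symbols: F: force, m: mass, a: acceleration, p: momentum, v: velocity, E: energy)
Dimensionally correct: F = ma, p = mv
Dimensionally incorrect: E = mv
Ordered (correct first, then incorrect): F = ma, p = mv, E = mv

- F = ma: LHS [L M T^-2], RHS [L M T^-2] → correct ✓
- p = mv: LHS [L M T^-1], RHS [L M T^-1] → correct ✓
- E = mv: LHS [L^2 M T^-2], RHS [L M T^-1] → incorrect ✗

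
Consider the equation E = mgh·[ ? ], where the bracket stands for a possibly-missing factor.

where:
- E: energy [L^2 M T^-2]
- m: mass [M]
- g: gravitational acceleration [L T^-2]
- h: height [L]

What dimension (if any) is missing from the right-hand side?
Nothing is missing — the bracketed factor must be dimensionless.

E has dimensions [L^2 M T^-2] and mgh already has dimensions [L^2 M T^-2], so E = mgh is dimensionally complete.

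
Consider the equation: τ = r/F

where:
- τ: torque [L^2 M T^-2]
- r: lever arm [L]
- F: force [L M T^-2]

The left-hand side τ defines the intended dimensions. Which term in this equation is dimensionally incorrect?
The right-hand side term r/F

τ has dimensions [L^2 M T^-2], but r/F has dimensions [M^-1 T^2], so the term r/F is dimensionally wrong for τ.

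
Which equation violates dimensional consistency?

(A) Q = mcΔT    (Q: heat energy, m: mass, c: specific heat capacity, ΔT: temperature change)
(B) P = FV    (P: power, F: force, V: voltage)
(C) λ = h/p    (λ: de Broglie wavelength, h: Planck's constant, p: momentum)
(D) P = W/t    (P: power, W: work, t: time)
(B) P = FV

The equation (B) P = FV is dimensionally incorrect.

LHS (P): [L^2 M T^-3]
RHS (FV): [I^-1 L^3 M^2 T^-5] ✗

The dimensions do not match. The other three equations balance.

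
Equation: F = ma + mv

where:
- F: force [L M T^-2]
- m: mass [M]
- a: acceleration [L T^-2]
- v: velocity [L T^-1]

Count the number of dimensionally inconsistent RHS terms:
1

LHS F: [L M T^-2]
- ma: [L M T^-2] ✓
- mv: [L M T^-1] ✗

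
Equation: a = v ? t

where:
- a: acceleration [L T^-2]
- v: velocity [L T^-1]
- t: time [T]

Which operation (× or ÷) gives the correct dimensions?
division (÷): a = v ÷ t

a [L T^-2]; v [L T^-1]; t [T].
v × t → [L] ✗
v ÷ t → [L T^-2] ✓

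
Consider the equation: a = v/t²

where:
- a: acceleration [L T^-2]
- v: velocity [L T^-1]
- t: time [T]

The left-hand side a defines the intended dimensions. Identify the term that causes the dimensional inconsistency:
The right-hand side term v/t²

a has dimensions [L T^-2], but v/t² has dimensions [L T^-3], so the term v/t² is dimensionally wrong for a.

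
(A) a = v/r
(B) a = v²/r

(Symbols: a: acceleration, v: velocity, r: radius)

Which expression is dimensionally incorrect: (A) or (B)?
(A)

(A) a = v/r: LHS [L T^-2], RHS [T^-1] ✗
(B) a = v²/r: LHS [L T^-2], RHS [L T^-2] ✓

Expression (A) a = v/r is dimensionally incorrect.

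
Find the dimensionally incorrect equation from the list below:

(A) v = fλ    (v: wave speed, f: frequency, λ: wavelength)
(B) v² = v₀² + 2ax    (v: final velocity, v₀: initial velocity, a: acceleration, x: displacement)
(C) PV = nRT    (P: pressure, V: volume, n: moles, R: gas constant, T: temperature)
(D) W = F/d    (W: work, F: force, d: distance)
(D) W = F/d

The equation (D) W = F/d is dimensionally incorrect.

LHS (W): [L^2 M T^-2]
RHS (F/d): [M T^-2] ✗

The dimensions do not match. The other three equations balance.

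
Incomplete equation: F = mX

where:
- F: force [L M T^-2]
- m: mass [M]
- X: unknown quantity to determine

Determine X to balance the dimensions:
X = a (acceleration), dimensions [L T^-2]

F has dimensions [L M T^-2]; the rest of the RHS (m) has dimensions [M].
So X must have dimensions [L T^-2] — X = a (acceleration).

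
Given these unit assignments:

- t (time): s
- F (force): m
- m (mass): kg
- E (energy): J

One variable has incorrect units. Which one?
F

The variable F (force) should have units N, not m.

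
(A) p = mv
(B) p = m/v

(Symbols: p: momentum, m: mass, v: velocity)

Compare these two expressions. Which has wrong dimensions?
(B)

(A) p = mv: LHS [L M T^-1], RHS [L M T^-1] ✓
(B) p = m/v: LHS [L M T^-1], RHS [L^-1 M T] ✗

Expression (B) p = m/v is dimensionally incorrect.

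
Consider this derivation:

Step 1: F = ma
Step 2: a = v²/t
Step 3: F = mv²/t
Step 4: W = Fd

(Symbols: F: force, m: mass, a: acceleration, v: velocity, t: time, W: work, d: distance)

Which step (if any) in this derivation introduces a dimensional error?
Step 2

Step 1: F = ma → LHS [L M T^-2], RHS [L M T^-2] ✓
Step 2: a = v²/t → LHS [L T^-2], RHS [L^2 T^-3] ✗

The first dimensional inconsistency appears in step 2: a = v²/t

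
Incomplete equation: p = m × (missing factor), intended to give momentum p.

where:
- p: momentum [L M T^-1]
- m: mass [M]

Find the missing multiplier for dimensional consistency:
v (velocity), dimensions [L T^-1]

p has dimensions [L M T^-1] and m has dimensions [M].
The missing factor must have dimensions [L M T^-1] / [M] = [L T^-1], i.e. velocity (v).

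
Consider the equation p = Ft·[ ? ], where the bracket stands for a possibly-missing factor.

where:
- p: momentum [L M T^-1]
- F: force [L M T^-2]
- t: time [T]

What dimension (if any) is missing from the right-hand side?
Nothing is missing — the bracketed factor must be dimensionless.

p has dimensions [L M T^-1] and Ft already has dimensions [L M T^-1], so p = Ft is dimensionally complete.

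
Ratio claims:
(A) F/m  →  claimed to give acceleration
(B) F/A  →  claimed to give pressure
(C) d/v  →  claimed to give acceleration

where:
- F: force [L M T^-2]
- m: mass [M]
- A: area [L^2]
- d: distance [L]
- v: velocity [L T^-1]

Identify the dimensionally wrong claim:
(C) d/v does not give acceleration

(A) F/m: [L T^-2] = acceleration [L T^-2] ✓
(B) F/A: [L^-1 M T^-2] = pressure [L^-1 M T^-2] ✓
(C) d/v: [T] ≠ acceleration [L T^-2] ✗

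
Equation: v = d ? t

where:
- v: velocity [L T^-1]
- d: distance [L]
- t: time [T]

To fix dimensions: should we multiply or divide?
division (÷): v = d ÷ t

v [L T^-1]; d [L]; t [T].
d × t → [L T] ✗
d ÷ t → [L T^-1] ✓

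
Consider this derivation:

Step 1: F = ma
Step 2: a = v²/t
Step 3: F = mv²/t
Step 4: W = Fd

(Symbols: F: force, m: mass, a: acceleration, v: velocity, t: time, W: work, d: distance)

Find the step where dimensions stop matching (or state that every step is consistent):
Step 2

Step 1: F = ma → LHS [L M T^-2], RHS [L M T^-2] ✓
Step 2: a = v²/t → LHS [L T^-2], RHS [L^2 T^-3] ✗

The first dimensional inconsistency appears in step 2: a = v²/t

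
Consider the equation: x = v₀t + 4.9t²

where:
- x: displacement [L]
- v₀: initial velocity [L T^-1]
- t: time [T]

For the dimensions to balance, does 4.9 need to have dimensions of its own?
Yes

x has dimensions [L], while t² alone has dimensions [T^2]. For the equation to balance, the factor 4.9 must carry dimensions [L T^-2] — it is a dimensional constant (a numerical value of a physical quantity with its units suppressed), not a pure number.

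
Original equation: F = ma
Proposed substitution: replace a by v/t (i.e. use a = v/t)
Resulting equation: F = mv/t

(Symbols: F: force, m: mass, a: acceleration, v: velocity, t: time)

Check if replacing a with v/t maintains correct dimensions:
Yes

[a] = [L T^-2] and [v/t] = [L T^-2]. These match, so the substitution replaces a quantity by one of the same dimensions and the result F = mv/t has LHS [L M T^-2] vs RHS [L M T^-2] — still consistent.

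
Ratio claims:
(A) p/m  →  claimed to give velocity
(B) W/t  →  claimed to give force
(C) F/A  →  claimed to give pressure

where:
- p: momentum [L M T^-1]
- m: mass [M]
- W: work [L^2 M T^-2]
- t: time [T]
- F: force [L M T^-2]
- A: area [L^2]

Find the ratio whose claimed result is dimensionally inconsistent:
(B) W/t does not give force

(A) p/m: [L T^-1] = velocity [L T^-1] ✓
(B) W/t: [L^2 M T^-3] ≠ force [L M T^-2] ✗
(C) F/A: [L^-1 M T^-2] = pressure [L^-1 M T^-2] ✓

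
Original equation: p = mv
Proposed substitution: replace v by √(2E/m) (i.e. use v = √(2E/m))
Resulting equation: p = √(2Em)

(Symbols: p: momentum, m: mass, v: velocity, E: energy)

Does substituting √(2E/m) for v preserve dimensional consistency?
Yes

[v] = [L T^-1] and [√(2E/m)] = [L T^-1]. These match, so the substitution replaces a quantity by one of the same dimensions and the result p = √(2Em) has LHS [L M T^-1] vs RHS [L M T^-1] — still consistent.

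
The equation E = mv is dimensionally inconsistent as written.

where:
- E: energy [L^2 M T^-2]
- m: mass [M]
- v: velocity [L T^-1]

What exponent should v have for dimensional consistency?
The exponent of v should be 2: E = mv^2

The LHS E has dimensions [L^2 M T^-2]; v has dimensions [L T^-1].
As written, the RHS mv (exponent 1 on v) has dimensions [L M T^-1], which does not match.
With exponent 2, the RHS mv^2 has dimensions [L^2 M T^-2], matching the LHS.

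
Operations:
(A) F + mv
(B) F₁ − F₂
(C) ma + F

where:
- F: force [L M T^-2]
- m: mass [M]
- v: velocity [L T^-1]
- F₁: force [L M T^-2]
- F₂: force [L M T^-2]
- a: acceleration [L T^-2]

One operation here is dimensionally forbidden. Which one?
(A) F + mv

(A) F + mv: F [L M T^-2] and mv [L M T^-1] — different dimensions cannot be added/subtracted ✗
(B) F₁ − F₂: F₁ [L M T^-2] and F₂ [L M T^-2] — same dimensions ✓
(C) ma + F: ma [L M T^-2] and F [L M T^-2] — same dimensions ✓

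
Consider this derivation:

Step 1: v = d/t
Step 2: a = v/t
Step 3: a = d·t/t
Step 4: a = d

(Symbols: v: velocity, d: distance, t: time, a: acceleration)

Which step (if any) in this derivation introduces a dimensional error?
Step 3

Step 1: v = d/t → LHS [L T^-1], RHS [L T^-1] ✓
Step 2: a = v/t → LHS [L T^-2], RHS [L T^-2] ✓
Step 3: a = d·t/t → LHS [L T^-2], RHS [L] ✗

The first dimensional inconsistency appears in step 3: a = d·t/t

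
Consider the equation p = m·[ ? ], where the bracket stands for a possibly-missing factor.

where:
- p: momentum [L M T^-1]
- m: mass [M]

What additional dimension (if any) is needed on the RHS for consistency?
[L T^-1] — velocity (e.g. v)

p has dimensions [L M T^-1]; m has dimensions [M].
The bracketed factor must supply [L M T^-1] / [M] = [L T^-1].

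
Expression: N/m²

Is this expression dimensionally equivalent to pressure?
Yes

The expression N/m² has dimensions [L^-1 M T^-2], which is exactly pressure [L^-1 M T^-2].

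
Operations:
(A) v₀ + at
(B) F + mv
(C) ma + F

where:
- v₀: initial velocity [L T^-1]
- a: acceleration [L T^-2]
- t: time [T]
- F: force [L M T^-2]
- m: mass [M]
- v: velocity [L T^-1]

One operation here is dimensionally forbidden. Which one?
(B) F + mv

(A) v₀ + at: v₀ [L T^-1] and at [L T^-1] — same dimensions ✓
(B) F + mv: F [L M T^-2] and mv [L M T^-1] — different dimensions cannot be added/subtracted ✗
(C) ma + F: ma [L M T^-2] and F [L M T^-2] — same dimensions ✓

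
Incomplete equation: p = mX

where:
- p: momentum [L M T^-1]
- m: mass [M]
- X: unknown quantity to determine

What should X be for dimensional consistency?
X = v (velocity), dimensions [L T^-1]

p has dimensions [L M T^-1]; the rest of the RHS (m) has dimensions [M].
So X must have dimensions [L T^-1] — X = v (velocity).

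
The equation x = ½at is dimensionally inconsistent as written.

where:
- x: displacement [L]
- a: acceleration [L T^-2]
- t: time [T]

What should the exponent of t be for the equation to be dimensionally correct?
The exponent of t should be 2: x = ½at^2

The LHS x has dimensions [L]; t has dimensions [T].
As written, the RHS ½at (exponent 1 on t) has dimensions [L T^-1], which does not match.
With exponent 2, the RHS ½at^2 has dimensions [L], matching the LHS.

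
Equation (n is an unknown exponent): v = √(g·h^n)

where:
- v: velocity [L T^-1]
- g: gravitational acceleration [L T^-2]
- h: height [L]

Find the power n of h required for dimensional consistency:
n = 1

v has dimensions [L T^-1]; h has dimensions [L].
With n = 1: √(g·h^1) has dimensions [L T^-1], matching the LHS ✓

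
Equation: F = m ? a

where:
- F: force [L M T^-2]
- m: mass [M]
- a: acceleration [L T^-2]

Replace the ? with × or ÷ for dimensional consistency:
multiplication (×): F = m × a

F [L M T^-2]; m [M]; a [L T^-2].
m × a → [L M T^-2] ✓
m ÷ a → [L^-1 M T^2] ✗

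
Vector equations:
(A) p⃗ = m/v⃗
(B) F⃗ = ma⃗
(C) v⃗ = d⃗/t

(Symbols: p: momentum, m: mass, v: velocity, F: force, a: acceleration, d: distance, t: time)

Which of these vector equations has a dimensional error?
(A) p⃗ = m/v⃗

(A) p⃗ = m/v⃗: LHS [L M T^-1], RHS [L^-1 M T] ✗ — momentum is mass times velocity; should be mv⃗ (and division by a vector is undefined)
(B) F⃗ = ma⃗: LHS [L M T^-2], RHS [L M T^-2] ✓ — Force and acceleration are vectors, mass is a scalar
(C) v⃗ = d⃗/t: LHS [L T^-1], RHS [L T^-1] ✓ — displacement (vector) divided by time (scalar)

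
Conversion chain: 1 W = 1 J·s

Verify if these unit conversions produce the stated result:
The chain is incorrect (it contains an error).

Incorrect: Watt is J/s, not J·s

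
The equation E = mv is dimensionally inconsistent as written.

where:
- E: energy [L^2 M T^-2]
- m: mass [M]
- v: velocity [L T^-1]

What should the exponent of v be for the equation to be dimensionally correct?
The exponent of v should be 2: E = mv^2

The LHS E has dimensions [L^2 M T^-2]; v has dimensions [L T^-1].
As written, the RHS mv (exponent 1 on v) has dimensions [L M T^-1], which does not match.
With exponent 2, the RHS mv^2 has dimensions [L^2 M T^-2], matching the LHS.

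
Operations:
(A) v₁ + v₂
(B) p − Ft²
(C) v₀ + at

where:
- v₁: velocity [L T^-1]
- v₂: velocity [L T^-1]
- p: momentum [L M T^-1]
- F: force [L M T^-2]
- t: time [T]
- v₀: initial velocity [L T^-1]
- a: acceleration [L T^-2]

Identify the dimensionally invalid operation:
(B) p − Ft²

(A) v₁ + v₂: v₁ [L T^-1] and v₂ [L T^-1] — same dimensions ✓
(B) p − Ft²: p [L M T^-1] and Ft² [L M] — different dimensions cannot be added/subtracted ✗
(C) v₀ + at: v₀ [L T^-1] and at [L T^-1] — same dimensions ✓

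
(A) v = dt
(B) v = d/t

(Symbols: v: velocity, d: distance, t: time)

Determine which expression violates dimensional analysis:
(A)

(A) v = dt: LHS [L T^-1], RHS [L T] ✗
(B) v = d/t: LHS [L T^-1], RHS [L T^-1] ✓

Expression (A) v = dt is dimensionally incorrect.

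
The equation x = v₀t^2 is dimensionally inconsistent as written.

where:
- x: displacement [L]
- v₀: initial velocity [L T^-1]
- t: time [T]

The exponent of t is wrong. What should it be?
The exponent of t should be 1: x = v₀t

The LHS x has dimensions [L]; t has dimensions [T].
As written, the RHS v₀t^2 (exponent 2 on t) has dimensions [L T], which does not match.
With exponent 1, the RHS v₀t has dimensions [L], matching the LHS.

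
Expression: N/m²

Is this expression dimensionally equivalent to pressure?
Yes

The expression N/m² has dimensions [L^-1 M T^-2], which is exactly pressure [L^-1 M T^-2].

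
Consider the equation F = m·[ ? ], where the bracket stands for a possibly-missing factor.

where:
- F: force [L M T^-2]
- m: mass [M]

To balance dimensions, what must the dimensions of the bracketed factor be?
[L T^-2] — acceleration (e.g. a)

F has dimensions [L M T^-2]; m has dimensions [M].
The bracketed factor must supply [L M T^-2] / [M] = [L T^-2].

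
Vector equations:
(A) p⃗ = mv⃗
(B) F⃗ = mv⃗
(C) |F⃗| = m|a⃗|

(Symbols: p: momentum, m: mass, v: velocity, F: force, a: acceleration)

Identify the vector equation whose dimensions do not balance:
(B) F⃗ = mv⃗

(A) p⃗ = mv⃗: LHS [L M T^-1], RHS [L M T^-1] ✓ — mass (scalar) times velocity (vector)
(B) F⃗ = mv⃗: LHS [L M T^-2], RHS [L M T^-1] ✗ — mass times velocity is momentum, not force; should be ma⃗
(C) |F⃗| = m|a⃗|: LHS [L M T^-2], RHS [L M T^-2] ✓ — magnitudes of vectors are scalars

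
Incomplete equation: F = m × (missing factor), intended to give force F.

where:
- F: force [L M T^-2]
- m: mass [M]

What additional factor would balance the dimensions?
a (acceleration), dimensions [L T^-2]

F has dimensions [L M T^-2] and m has dimensions [M].
The missing factor must have dimensions [L M T^-2] / [M] = [L T^-2], i.e. acceleration (a).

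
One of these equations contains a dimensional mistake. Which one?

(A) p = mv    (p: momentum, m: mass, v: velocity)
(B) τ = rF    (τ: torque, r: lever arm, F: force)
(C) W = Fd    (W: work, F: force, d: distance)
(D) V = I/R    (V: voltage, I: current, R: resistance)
(D) V = I/R

The equation (D) V = I/R is dimensionally incorrect.

LHS (V): [I^-1 L^2 M T^-3]
RHS (I/R): [I^3 L^-2 M^-1 T^3] ✗

The dimensions do not match. The other three equations balance.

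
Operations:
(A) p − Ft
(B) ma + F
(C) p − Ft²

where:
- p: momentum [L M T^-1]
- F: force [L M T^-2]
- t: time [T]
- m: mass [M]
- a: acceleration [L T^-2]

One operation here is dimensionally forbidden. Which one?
(C) p − Ft²

(A) p − Ft: p [L M T^-1] and Ft [L M T^-1] — same dimensions ✓
(B) ma + F: ma [L M T^-2] and F [L M T^-2] — same dimensions ✓
(C) p − Ft²: p [L M T^-1] and Ft² [L M] — different dimensions cannot be added/subtracted ✗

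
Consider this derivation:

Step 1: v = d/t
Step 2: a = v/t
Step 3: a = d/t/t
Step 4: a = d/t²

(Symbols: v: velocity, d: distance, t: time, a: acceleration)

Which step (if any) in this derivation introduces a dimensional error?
No step introduces an error — all steps are dimensionally consistent.

Step 1: v = d/t → LHS [L T^-1], RHS [L T^-1] ✓
Step 2: a = v/t → LHS [L T^-2], RHS [L T^-2] ✓
Step 3: a = d/t/t → LHS [L T^-2], RHS [L T^-2] ✓
Step 4: a = d/t² → LHS [L T^-2], RHS [L T^-2] ✓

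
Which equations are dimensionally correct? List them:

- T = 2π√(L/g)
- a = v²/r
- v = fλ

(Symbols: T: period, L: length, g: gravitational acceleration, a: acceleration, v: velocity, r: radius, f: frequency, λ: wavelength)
Dimensionally correct: T = 2π√(L/g), a = v²/r, v = fλ
Dimensionally incorrect: none
Ordered (correct first, then incorrect): T = 2π√(L/g), a = v²/r, v = fλ

- T = 2π√(L/g): LHS [T], RHS [T] → correct ✓
- a = v²/r: LHS [L T^-2], RHS [L T^-2] → correct ✓
- v = fλ: LHS [L T^-1], RHS [L T^-1] → correct ✓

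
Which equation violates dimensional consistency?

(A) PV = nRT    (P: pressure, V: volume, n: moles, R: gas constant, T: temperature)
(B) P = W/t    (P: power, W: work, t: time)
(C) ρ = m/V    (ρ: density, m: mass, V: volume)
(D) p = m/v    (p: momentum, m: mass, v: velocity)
(D) p = m/v

The equation (D) p = m/v is dimensionally incorrect.

LHS (p): [L M T^-1]
RHS (m/v): [L^-1 M T] ✗

The dimensions do not match. The other three equations balance.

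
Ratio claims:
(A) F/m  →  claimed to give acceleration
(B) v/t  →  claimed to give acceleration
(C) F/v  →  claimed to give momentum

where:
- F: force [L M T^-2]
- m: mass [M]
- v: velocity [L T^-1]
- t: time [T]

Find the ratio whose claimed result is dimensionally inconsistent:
(C) F/v does not give momentum

(A) F/m: [L T^-2] = acceleration [L T^-2] ✓
(B) v/t: [L T^-2] = acceleration [L T^-2] ✓
(C) F/v: [M T^-1] ≠ momentum [L M T^-1] ✗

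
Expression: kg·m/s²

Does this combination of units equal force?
Yes

The expression kg·m/s² has dimensions [L M T^-2], which is exactly force [L M T^-2].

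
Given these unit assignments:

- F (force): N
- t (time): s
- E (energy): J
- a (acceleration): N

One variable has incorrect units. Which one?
a

The variable a (acceleration) should have units m/s², not N.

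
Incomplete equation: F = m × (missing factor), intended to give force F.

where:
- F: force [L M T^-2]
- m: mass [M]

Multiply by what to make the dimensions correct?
a (acceleration), dimensions [L T^-2]

F has dimensions [L M T^-2] and m has dimensions [M].
The missing factor must have dimensions [L M T^-2] / [M] = [L T^-2], i.e. acceleration (a).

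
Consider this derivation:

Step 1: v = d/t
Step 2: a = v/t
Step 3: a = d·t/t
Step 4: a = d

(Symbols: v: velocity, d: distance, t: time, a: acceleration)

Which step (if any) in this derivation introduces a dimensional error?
Step 3

Step 1: v = d/t → LHS [L T^-1], RHS [L T^-1] ✓
Step 2: a = v/t → LHS [L T^-2], RHS [L T^-2] ✓
Step 3: a = d·t/t → LHS [L T^-2], RHS [L] ✗

The first dimensional inconsistency appears in step 3: a = d·t/t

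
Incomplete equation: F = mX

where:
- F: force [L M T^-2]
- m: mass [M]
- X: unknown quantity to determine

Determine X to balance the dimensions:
X = a (acceleration), dimensions [L T^-2]

F has dimensions [L M T^-2]; the rest of the RHS (m) has dimensions [M].
So X must have dimensions [L T^-2] — X = a (acceleration).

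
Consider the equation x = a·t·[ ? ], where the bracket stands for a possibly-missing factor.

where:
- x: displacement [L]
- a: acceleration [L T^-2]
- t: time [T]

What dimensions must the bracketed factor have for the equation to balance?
[T] — time (e.g. t)

x has dimensions [L]; a·t has dimensions [L T^-1].
The bracketed factor must supply [L] / [L T^-1] = [T].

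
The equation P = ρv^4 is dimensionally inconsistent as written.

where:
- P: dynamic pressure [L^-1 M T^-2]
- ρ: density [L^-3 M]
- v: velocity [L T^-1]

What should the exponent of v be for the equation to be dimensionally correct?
The exponent of v should be 2: P = ρv^2

The LHS P has dimensions [L^-1 M T^-2]; v has dimensions [L T^-1].
As written, the RHS ρv^4 (exponent 4 on v) has dimensions [L M T^-4], which does not match.
With exponent 2, the RHS ρv^2 has dimensions [L^-1 M T^-2], matching the LHS.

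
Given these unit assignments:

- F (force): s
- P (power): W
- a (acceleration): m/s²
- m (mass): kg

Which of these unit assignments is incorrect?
F

The variable F (force) should have units N, not s.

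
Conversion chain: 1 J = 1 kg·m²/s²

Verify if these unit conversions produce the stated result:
The chain is correct (no errors).

Correct: Joule is defined as kg·m²/s²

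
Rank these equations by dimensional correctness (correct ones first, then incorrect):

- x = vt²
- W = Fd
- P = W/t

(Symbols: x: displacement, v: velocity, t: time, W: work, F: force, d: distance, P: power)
Dimensionally correct: W = Fd, P = W/t
Dimensionally incorrect: x = vt²
Ordered (correct first, then incorrect): W = Fd, P = W/t, x = vt²

- x = vt²: LHS [L], RHS [L T] → incorrect ✗
- W = Fd: LHS [L^2 M T^-2], RHS [L^2 M T^-2] → correct ✓
- P = W/t: LHS [L^2 M T^-3], RHS [L^2 M T^-3] → correct ✓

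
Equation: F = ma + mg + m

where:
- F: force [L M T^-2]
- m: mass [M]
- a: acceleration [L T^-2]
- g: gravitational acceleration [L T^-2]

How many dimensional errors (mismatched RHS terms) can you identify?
1

LHS F: [L M T^-2]
- ma: [L M T^-2] ✓
- mg: [L M T^-2] ✓
- m: [M] ✗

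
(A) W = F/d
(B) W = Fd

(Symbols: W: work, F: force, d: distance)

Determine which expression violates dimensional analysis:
(A)

(A) W = F/d: LHS [L^2 M T^-2], RHS [M T^-2] ✗
(B) W = Fd: LHS [L^2 M T^-2], RHS [L^2 M T^-2] ✓

Expression (A) W = F/d is dimensionally incorrect.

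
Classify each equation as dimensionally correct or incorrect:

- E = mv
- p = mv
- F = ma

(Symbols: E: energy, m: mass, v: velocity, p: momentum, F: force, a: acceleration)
Dimensionally correct: p = mv, F = ma
Dimensionally incorrect: E = mv
Ordered (correct first, then incorrect): p = mv, F = ma, E = mv

- E = mv: LHS [L^2 M T^-2], RHS [L M T^-1] → incorrect ✗
- p = mv: LHS [L M T^-1], RHS [L M T^-1] → correct ✓
- F = ma: LHS [L M T^-2], RHS [L M T^-2] → correct ✓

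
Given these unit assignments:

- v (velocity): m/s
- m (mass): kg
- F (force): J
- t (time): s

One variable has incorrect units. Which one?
F

The variable F (force) should have units N, not J.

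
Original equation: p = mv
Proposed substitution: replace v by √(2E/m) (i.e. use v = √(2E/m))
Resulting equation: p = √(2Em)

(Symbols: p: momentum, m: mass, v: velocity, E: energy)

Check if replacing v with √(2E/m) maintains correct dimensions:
Yes

[v] = [L T^-1] and [√(2E/m)] = [L T^-1]. These match, so the substitution replaces a quantity by one of the same dimensions and the result p = √(2Em) has LHS [L M T^-1] vs RHS [L M T^-1] — still consistent.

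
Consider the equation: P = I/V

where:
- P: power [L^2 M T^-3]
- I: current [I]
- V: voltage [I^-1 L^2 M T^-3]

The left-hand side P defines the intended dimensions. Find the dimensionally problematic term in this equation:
The right-hand side term I/V

P has dimensions [L^2 M T^-3], but I/V has dimensions [I^2 L^-2 M^-1 T^3], so the term I/V is dimensionally wrong for P.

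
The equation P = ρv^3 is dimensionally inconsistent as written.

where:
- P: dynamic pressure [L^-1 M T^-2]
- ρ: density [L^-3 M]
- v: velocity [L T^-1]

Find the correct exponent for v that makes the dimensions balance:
The exponent of v should be 2: P = ρv^2

The LHS P has dimensions [L^-1 M T^-2]; v has dimensions [L T^-1].
As written, the RHS ρv^3 (exponent 3 on v) has dimensions [M T^-3], which does not match.
With exponent 2, the RHS ρv^2 has dimensions [L^-1 M T^-2], matching the LHS.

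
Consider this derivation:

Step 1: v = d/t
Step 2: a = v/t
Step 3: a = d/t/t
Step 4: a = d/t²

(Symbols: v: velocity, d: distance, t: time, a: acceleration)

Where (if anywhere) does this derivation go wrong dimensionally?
No step introduces an error — all steps are dimensionally consistent.

Step 1: v = d/t → LHS [L T^-1], RHS [L T^-1] ✓
Step 2: a = v/t → LHS [L T^-2], RHS [L T^-2] ✓
Step 3: a = d/t/t → LHS [L T^-2], RHS [L T^-2] ✓
Step 4: a = d/t² → LHS [L T^-2], RHS [L T^-2] ✓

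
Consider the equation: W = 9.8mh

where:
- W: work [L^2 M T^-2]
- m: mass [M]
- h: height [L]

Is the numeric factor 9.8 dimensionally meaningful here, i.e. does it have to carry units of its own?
Yes

W has dimensions [L^2 M T^-2], while mh alone has dimensions [L M]. For the equation to balance, the factor 9.8 must carry dimensions [L T^-2] — it is a dimensional constant (a numerical value of a physical quantity with its units suppressed), not a pure number.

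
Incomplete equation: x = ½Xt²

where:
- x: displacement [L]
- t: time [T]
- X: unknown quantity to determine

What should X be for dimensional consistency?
X = a (acceleration), dimensions [L T^-2]

x has dimensions [L]; the rest of the RHS (½ t²) has dimensions [T^2].
So X must have dimensions [L T^-2] — X = a (acceleration).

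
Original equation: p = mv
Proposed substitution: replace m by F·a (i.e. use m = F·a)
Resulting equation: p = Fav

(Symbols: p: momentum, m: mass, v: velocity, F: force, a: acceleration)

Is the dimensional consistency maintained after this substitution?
No

[m] = [M] and [F·a] = [L^2 M T^-4]. These differ, so the substitution replaces a quantity by one of different dimensions and the result p = Fav has LHS [L M T^-1] vs RHS [L^3 M T^-5] — inconsistent.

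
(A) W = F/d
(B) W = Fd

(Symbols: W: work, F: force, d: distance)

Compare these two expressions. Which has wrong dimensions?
(A)

(A) W = F/d: LHS [L^2 M T^-2], RHS [M T^-2] ✗
(B) W = Fd: LHS [L^2 M T^-2], RHS [L^2 M T^-2] ✓

Expression (A) W = F/d is dimensionally incorrect.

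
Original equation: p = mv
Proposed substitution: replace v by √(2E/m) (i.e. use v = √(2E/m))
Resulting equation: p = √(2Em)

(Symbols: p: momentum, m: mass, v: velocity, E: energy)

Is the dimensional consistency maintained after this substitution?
Yes

[v] = [L T^-1] and [√(2E/m)] = [L T^-1]. These match, so the substitution replaces a quantity by one of the same dimensions and the result p = √(2Em) has LHS [L M T^-1] vs RHS [L M T^-1] — still consistent.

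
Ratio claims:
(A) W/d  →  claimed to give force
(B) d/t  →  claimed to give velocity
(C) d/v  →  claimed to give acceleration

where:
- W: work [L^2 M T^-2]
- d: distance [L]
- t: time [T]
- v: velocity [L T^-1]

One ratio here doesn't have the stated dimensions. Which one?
(C) d/v does not give acceleration

(A) W/d: [L M T^-2] = force [L M T^-2] ✓
(B) d/t: [L T^-1] = velocity [L T^-1] ✓
(C) d/v: [T] ≠ acceleration [L T^-2] ✗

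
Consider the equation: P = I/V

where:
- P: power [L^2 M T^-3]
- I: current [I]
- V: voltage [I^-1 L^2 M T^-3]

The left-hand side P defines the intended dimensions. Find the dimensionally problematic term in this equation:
The right-hand side term I/V

P has dimensions [L^2 M T^-3], but I/V has dimensions [I^2 L^-2 M^-1 T^3], so the term I/V is dimensionally wrong for P.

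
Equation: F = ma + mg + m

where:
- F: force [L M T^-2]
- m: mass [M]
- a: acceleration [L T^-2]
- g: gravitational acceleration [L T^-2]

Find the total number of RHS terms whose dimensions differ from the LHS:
1

LHS F: [L M T^-2]
- ma: [L M T^-2] ✓
- mg: [L M T^-2] ✓
- m: [M] ✗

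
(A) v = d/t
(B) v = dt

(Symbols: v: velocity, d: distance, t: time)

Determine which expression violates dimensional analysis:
(B)

(A) v = d/t: LHS [L T^-1], RHS [L T^-1] ✓
(B) v = dt: LHS [L T^-1], RHS [L T] ✗

Expression (B) v = dt is dimensionally incorrect.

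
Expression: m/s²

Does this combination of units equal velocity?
No

The expression m/s² has dimensions [L T^-2], but velocity has dimensions [L T^-1].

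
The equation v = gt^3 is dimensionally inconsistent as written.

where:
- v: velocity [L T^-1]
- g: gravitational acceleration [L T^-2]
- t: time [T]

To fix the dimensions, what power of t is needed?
The exponent of t should be 1: v = gt

The LHS v has dimensions [L T^-1]; t has dimensions [T].
As written, the RHS gt^3 (exponent 3 on t) has dimensions [L T], which does not match.
With exponent 1, the RHS gt has dimensions [L T^-1], matching the LHS.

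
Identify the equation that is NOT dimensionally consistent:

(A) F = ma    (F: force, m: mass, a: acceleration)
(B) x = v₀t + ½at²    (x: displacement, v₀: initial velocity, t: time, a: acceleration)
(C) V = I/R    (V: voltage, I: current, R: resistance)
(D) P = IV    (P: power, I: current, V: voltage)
(C) V = I/R

The equation (C) V = I/R is dimensionally incorrect.

LHS (V): [I^-1 L^2 M T^-3]
RHS (I/R): [I^3 L^-2 M^-1 T^3] ✗

The dimensions do not match. The other three equations balance.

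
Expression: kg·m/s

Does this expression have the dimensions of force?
No

The expression kg·m/s has dimensions [L M T^-1], but force has dimensions [L M T^-2].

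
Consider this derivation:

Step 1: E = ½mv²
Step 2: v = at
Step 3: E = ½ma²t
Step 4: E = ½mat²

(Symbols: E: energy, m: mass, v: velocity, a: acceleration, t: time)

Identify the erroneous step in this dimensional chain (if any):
Step 3

Step 1: E = ½mv² → LHS [L^2 M T^-2], RHS [L^2 M T^-2] ✓
Step 2: v = at → LHS [L T^-1], RHS [L T^-1] ✓
Step 3: E = ½ma²t → LHS [L^2 M T^-2], RHS [L^2 M T^-3] ✗

The first dimensional inconsistency appears in step 3: E = ½ma²t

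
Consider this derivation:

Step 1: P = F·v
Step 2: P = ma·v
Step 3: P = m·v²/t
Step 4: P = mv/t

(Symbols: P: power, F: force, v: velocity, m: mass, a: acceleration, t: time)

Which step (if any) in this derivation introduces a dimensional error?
Step 4

Step 1: P = F·v → LHS [L^2 M T^-3], RHS [L^2 M T^-3] ✓
Step 2: P = ma·v → LHS [L^2 M T^-3], RHS [L^2 M T^-3] ✓
Step 3: P = m·v²/t → LHS [L^2 M T^-3], RHS [L^2 M T^-3] ✓
Step 4: P = mv/t → LHS [L^2 M T^-3], RHS [L M T^-2] ✗

The first dimensional inconsistency appears in step 4: P = mv/t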